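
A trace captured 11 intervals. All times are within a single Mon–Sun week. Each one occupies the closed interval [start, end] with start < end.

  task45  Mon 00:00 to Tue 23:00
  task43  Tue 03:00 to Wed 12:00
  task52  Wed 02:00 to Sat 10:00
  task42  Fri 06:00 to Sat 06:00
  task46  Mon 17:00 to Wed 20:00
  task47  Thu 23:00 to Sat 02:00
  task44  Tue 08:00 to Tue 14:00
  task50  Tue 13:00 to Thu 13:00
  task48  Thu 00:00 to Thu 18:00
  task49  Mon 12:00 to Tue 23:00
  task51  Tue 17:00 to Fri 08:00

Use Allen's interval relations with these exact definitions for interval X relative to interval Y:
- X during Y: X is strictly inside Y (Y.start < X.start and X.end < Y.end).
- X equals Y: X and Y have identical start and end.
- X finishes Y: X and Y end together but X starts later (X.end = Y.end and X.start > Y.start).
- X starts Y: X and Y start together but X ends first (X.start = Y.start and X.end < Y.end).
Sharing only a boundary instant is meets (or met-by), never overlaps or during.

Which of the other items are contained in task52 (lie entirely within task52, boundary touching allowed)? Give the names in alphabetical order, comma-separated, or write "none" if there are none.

task42, task47, task48

Target task52 = [Wed 02:00, Sat 10:00].
task42 [Fri 06:00, Sat 06:00] → during → yes.
task43 [Tue 03:00, Wed 12:00] → overlaps → no.
task44 [Tue 08:00, Tue 14:00] → before → no.
task45 [Mon 00:00, Tue 23:00] → before → no.
task46 [Mon 17:00, Wed 20:00] → overlaps → no.
task47 [Thu 23:00, Sat 02:00] → during → yes.
task48 [Thu 00:00, Thu 18:00] → during → yes.
task49 [Mon 12:00, Tue 23:00] → before → no.
task50 [Tue 13:00, Thu 13:00] → overlaps → no.
task51 [Tue 17:00, Fri 08:00] → overlaps → no.
Result: task42, task47, task48.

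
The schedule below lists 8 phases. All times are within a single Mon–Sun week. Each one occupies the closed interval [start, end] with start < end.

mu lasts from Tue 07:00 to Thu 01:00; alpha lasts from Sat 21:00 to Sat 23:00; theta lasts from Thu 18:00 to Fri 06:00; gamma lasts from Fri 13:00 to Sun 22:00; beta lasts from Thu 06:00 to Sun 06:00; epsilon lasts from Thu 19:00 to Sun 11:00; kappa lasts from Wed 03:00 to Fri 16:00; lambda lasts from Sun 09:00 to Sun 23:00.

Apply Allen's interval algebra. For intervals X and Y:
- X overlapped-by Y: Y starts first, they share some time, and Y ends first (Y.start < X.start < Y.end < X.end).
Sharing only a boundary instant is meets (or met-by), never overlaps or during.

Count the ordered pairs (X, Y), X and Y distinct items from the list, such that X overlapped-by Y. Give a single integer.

10

Checking all 56 ordered pairs for relation 'overlapped-by'; matching pairs in alphabetical order:
(beta, kappa): beta overlapped-by kappa ✓
(epsilon, beta): epsilon overlapped-by beta ✓
(epsilon, kappa): epsilon overlapped-by kappa ✓
(epsilon, theta): epsilon overlapped-by theta ✓
(gamma, beta): gamma overlapped-by beta ✓
(gamma, epsilon): gamma overlapped-by epsilon ✓
(gamma, kappa): gamma overlapped-by kappa ✓
(kappa, mu): kappa overlapped-by mu ✓
(lambda, epsilon): lambda overlapped-by epsilon ✓
(lambda, gamma): lambda overlapped-by gamma ✓
Count: 10.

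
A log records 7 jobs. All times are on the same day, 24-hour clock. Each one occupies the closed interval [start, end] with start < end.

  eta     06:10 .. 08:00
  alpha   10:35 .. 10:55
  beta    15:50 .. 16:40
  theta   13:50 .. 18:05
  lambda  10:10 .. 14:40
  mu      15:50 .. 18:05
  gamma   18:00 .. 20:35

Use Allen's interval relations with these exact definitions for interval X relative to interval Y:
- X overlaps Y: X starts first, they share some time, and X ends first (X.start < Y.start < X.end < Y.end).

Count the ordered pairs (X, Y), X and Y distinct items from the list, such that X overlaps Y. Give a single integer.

Checking all 42 ordered pairs for relation 'overlaps'; matching pairs in alphabetical order:
(lambda, theta): lambda overlaps theta ✓
(mu, gamma): mu overlaps gamma ✓
(theta, gamma): theta overlaps gamma ✓
Count: 3.

3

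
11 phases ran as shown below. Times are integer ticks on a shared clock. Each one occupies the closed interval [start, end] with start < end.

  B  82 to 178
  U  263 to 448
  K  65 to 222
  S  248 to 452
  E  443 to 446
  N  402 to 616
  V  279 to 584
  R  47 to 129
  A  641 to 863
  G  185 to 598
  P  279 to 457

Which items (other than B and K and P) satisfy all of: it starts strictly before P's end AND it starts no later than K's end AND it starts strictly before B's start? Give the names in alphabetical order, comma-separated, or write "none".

R

Conditions: its start is strictly before P's end (X.start < 457) AND its start is no later than K's end (X.start <= 222) AND its start is strictly before B's start (X.start < 82).
A: start 641 < 457? ✗; start 641 <= 222? ✗; start 641 < 82? ✗ → no.
E: start 443 < 457? ✓; start 443 <= 222? ✗; start 443 < 82? ✗ → no.
G: start 185 < 457? ✓; start 185 <= 222? ✓; start 185 < 82? ✗ → no.
N: start 402 < 457? ✓; start 402 <= 222? ✗; start 402 < 82? ✗ → no.
R: start 47 < 457? ✓; start 47 <= 222? ✓; start 47 < 82? ✓ → yes.
S: start 248 < 457? ✓; start 248 <= 222? ✗; start 248 < 82? ✗ → no.
U: start 263 < 457? ✓; start 263 <= 222? ✗; start 263 < 82? ✗ → no.
V: start 279 < 457? ✓; start 279 <= 222? ✗; start 279 < 82? ✗ → no.
Result: R.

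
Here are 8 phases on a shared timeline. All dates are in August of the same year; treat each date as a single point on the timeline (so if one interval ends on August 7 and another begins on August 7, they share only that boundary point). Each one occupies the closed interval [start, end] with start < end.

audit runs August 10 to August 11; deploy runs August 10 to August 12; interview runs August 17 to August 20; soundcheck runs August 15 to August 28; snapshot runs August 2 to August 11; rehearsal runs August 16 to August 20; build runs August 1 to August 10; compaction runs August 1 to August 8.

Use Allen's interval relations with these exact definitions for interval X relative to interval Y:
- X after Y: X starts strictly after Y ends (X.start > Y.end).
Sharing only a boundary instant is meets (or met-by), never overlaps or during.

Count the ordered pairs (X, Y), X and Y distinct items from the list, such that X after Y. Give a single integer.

Checking all 56 ordered pairs for relation 'after'; matching pairs in alphabetical order:
(audit, compaction): audit after compaction ✓
(deploy, compaction): deploy after compaction ✓
(interview, audit): interview after audit ✓
(interview, build): interview after build ✓
(interview, compaction): interview after compaction ✓
(interview, deploy): interview after deploy ✓
(interview, snapshot): interview after snapshot ✓
(rehearsal, audit): rehearsal after audit ✓
(rehearsal, build): rehearsal after build ✓
(rehearsal, compaction): rehearsal after compaction ✓
(rehearsal, deploy): rehearsal after deploy ✓
(rehearsal, snapshot): rehearsal after snapshot ✓
(soundcheck, audit): soundcheck after audit ✓
(soundcheck, build): soundcheck after build ✓
(soundcheck, compaction): soundcheck after compaction ✓
(soundcheck, deploy): soundcheck after deploy ✓
(soundcheck, snapshot): soundcheck after snapshot ✓
Count: 17.

17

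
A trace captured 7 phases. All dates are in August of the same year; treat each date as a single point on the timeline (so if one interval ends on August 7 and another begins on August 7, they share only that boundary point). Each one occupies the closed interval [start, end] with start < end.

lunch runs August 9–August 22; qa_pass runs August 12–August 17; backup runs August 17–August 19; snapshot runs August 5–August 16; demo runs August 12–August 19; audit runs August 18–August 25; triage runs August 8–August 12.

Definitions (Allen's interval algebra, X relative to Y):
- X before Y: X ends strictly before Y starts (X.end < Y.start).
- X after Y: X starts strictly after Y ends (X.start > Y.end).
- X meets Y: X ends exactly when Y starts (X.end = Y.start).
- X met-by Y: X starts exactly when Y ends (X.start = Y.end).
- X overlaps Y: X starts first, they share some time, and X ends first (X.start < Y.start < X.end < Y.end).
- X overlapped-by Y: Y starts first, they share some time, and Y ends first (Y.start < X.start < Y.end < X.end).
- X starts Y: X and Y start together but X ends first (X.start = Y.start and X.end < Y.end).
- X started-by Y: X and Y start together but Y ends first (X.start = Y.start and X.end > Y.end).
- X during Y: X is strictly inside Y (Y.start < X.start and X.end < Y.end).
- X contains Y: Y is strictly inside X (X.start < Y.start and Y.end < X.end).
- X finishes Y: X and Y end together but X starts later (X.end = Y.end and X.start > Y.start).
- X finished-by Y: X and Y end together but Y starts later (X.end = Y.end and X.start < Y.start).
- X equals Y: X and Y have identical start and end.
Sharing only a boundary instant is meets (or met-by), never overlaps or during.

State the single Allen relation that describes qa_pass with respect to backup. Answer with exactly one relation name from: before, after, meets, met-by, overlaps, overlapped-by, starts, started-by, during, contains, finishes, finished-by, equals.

qa_pass = [August 12, August 17]; backup = [August 17, August 19].
Compare endpoints: qa_pass.start < backup.start, qa_pass.start < backup.end, qa_pass.end = backup.start, qa_pass.end < backup.end.
That pattern is 'meets'.

meets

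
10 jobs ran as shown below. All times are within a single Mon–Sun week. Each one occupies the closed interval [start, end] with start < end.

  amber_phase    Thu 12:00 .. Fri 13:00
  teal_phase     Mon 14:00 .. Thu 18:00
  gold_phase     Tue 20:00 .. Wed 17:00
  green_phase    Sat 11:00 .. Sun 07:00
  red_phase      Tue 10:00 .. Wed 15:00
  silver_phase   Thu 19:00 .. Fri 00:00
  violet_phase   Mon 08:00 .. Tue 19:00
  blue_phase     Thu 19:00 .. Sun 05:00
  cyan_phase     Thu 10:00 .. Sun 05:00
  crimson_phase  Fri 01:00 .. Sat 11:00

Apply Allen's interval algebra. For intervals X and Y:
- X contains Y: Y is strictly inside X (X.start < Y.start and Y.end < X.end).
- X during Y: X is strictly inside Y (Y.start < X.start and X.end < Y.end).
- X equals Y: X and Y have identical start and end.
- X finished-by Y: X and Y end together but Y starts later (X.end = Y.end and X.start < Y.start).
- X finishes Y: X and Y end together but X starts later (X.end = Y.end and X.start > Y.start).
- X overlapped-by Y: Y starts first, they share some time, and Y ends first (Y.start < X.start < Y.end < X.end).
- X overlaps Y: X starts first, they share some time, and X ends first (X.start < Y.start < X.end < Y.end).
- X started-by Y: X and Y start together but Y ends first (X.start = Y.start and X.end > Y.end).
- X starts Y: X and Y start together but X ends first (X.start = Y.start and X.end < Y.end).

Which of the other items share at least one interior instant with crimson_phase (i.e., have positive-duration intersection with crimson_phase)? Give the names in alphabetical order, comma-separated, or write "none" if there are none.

Target crimson_phase = [Fri 01:00, Sat 11:00].
amber_phase [Thu 12:00, Fri 13:00] → overlaps → yes.
blue_phase [Thu 19:00, Sun 05:00] → contains → yes.
cyan_phase [Thu 10:00, Sun 05:00] → contains → yes.
gold_phase [Tue 20:00, Wed 17:00] → before → no.
green_phase [Sat 11:00, Sun 07:00] → met-by → no.
red_phase [Tue 10:00, Wed 15:00] → before → no.
silver_phase [Thu 19:00, Fri 00:00] → before → no.
teal_phase [Mon 14:00, Thu 18:00] → before → no.
violet_phase [Mon 08:00, Tue 19:00] → before → no.
Result: amber_phase, blue_phase, cyan_phase.

amber_phase, blue_phase, cyan_phase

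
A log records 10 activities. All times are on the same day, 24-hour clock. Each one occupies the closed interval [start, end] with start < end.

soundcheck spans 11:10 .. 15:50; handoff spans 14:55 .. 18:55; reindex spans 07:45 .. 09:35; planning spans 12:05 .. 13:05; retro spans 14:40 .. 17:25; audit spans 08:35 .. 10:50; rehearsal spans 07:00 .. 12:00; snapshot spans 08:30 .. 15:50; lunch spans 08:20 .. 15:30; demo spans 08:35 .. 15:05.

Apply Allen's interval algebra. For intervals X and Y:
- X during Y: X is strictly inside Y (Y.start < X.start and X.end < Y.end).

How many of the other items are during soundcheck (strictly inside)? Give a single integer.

1

Target soundcheck = [11:10, 15:50].
audit [08:35, 10:50] → before → no.
demo [08:35, 15:05] → overlaps → no.
handoff [14:55, 18:55] → overlapped-by → no.
lunch [08:20, 15:30] → overlaps → no.
planning [12:05, 13:05] → during → counts.
rehearsal [07:00, 12:00] → overlaps → no.
reindex [07:45, 09:35] → before → no.
retro [14:40, 17:25] → overlapped-by → no.
snapshot [08:30, 15:50] → finished-by → no.
Total: 1.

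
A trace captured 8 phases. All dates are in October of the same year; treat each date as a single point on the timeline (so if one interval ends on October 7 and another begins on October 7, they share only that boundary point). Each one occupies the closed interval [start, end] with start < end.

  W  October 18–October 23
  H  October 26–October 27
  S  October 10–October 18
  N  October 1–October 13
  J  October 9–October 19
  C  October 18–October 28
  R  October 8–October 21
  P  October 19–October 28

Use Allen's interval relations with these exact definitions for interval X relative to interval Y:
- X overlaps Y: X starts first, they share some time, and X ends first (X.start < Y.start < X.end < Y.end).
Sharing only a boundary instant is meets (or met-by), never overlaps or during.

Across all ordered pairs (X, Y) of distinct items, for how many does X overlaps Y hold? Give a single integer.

9

Checking all 56 ordered pairs for relation 'overlaps'; matching pairs in alphabetical order:
(J, C): J overlaps C ✓
(J, W): J overlaps W ✓
(N, J): N overlaps J ✓
(N, R): N overlaps R ✓
(N, S): N overlaps S ✓
(R, C): R overlaps C ✓
(R, P): R overlaps P ✓
(R, W): R overlaps W ✓
(W, P): W overlaps P ✓
Count: 9.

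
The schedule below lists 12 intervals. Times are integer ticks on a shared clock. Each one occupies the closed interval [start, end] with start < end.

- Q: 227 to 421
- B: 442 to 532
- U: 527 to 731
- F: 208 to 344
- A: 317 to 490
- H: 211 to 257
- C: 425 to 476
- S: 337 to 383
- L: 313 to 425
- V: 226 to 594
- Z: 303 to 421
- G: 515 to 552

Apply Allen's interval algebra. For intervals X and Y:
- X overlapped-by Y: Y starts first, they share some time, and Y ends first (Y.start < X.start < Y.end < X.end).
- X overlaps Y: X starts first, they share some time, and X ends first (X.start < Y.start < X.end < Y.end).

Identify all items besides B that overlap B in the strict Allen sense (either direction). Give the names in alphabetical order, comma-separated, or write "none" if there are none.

Target B = [442, 532].
A [317, 490] → overlaps → yes.
C [425, 476] → overlaps → yes.
F [208, 344] → before → no.
G [515, 552] → overlapped-by → yes.
H [211, 257] → before → no.
L [313, 425] → before → no.
Q [227, 421] → before → no.
S [337, 383] → before → no.
U [527, 731] → overlapped-by → yes.
V [226, 594] → contains → no.
Z [303, 421] → before → no.
Result: A, C, G, U.

A, C, G, U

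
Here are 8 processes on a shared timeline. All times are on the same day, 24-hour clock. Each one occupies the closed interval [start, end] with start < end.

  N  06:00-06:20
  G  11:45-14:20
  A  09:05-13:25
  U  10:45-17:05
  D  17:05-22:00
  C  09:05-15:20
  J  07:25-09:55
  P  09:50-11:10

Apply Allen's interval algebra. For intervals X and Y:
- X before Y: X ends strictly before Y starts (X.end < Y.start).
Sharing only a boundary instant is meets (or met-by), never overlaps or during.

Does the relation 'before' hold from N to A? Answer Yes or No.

N = [06:00, 06:20], A = [09:05, 13:25].
Actual relation of N to A: before.
Asked whether 'before' holds → Yes.

Yes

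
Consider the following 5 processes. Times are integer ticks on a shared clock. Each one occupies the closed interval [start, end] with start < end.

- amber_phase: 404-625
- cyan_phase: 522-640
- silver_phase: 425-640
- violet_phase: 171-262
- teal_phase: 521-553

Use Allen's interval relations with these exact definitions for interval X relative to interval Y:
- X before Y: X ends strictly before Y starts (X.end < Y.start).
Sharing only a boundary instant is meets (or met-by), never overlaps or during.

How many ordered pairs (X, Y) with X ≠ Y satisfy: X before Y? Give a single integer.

4

Checking all 20 ordered pairs for relation 'before'; matching pairs in alphabetical order:
(violet_phase, amber_phase): violet_phase before amber_phase ✓
(violet_phase, cyan_phase): violet_phase before cyan_phase ✓
(violet_phase, silver_phase): violet_phase before silver_phase ✓
(violet_phase, teal_phase): violet_phase before teal_phase ✓
Count: 4.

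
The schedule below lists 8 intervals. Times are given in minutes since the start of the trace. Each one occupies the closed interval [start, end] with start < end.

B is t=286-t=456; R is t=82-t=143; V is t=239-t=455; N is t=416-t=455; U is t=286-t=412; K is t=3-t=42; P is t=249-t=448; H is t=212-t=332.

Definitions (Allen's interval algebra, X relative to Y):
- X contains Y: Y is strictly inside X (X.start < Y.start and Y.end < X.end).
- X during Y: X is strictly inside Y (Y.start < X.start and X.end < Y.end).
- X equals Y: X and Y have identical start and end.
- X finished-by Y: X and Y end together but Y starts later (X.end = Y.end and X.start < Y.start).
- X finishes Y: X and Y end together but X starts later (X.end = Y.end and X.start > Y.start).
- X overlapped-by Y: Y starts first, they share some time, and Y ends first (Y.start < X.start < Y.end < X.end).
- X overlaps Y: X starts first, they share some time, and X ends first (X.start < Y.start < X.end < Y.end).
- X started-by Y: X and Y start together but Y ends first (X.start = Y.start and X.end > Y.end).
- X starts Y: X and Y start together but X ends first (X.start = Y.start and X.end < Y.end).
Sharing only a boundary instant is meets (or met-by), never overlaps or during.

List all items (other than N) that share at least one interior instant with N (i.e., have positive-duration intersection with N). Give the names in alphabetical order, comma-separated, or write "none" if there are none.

Target N = [t=416, t=455].
B [t=286, t=456] → contains → yes.
H [t=212, t=332] → before → no.
K [t=3, t=42] → before → no.
P [t=249, t=448] → overlaps → yes.
R [t=82, t=143] → before → no.
U [t=286, t=412] → before → no.
V [t=239, t=455] → finished-by → yes.
Result: B, P, V.

B, P, V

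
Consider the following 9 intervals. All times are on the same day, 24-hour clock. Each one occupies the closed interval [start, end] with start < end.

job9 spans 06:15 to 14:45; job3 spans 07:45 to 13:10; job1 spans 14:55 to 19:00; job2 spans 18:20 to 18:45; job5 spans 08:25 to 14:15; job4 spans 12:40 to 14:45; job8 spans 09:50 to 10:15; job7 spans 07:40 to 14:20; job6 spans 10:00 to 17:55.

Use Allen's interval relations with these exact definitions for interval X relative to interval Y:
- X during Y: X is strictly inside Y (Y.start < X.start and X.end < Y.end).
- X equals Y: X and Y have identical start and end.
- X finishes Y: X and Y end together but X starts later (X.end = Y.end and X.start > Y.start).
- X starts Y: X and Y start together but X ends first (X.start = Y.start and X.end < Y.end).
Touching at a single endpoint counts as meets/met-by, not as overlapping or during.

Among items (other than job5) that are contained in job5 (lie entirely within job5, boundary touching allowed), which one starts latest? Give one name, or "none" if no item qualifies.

job8

Target job5 = [08:25, 14:15].
job1 [14:55, 19:00] → after → excluded.
job2 [18:20, 18:45] → after → excluded.
job3 [07:45, 13:10] → overlaps → excluded.
job4 [12:40, 14:45] → overlapped-by → excluded.
job6 [10:00, 17:55] → overlapped-by → excluded.
job7 [07:40, 14:20] → contains → excluded.
job8 [09:50, 10:15] → during → candidate.
job9 [06:15, 14:45] → contains → excluded.
Among candidates, latest start is 09:50 → job8.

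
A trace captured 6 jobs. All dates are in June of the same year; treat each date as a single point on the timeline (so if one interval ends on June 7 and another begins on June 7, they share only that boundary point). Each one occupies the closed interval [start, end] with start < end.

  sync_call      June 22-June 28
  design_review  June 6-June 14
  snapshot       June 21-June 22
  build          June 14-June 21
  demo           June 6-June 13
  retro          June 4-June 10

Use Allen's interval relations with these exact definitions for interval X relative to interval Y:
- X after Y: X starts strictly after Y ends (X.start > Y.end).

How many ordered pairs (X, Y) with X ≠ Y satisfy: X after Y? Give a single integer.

9

Checking all 30 ordered pairs for relation 'after'; matching pairs in alphabetical order:
(build, demo): build after demo ✓
(build, retro): build after retro ✓
(snapshot, demo): snapshot after demo ✓
(snapshot, design_review): snapshot after design_review ✓
(snapshot, retro): snapshot after retro ✓
(sync_call, build): sync_call after build ✓
(sync_call, demo): sync_call after demo ✓
(sync_call, design_review): sync_call after design_review ✓
(sync_call, retro): sync_call after retro ✓
Count: 9.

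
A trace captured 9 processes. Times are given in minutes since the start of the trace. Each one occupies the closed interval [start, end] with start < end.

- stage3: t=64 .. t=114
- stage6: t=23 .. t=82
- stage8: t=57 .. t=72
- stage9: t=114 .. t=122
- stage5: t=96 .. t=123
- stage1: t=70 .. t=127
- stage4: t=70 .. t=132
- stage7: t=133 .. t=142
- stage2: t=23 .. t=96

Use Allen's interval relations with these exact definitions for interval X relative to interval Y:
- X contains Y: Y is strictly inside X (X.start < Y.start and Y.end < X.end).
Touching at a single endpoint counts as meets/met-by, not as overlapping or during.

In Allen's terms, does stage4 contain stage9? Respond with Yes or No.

stage4 = [t=70, t=132], stage9 = [t=114, t=122].
Actual relation of stage4 to stage9: contains.
Asked whether 'contains' holds → Yes.

Yes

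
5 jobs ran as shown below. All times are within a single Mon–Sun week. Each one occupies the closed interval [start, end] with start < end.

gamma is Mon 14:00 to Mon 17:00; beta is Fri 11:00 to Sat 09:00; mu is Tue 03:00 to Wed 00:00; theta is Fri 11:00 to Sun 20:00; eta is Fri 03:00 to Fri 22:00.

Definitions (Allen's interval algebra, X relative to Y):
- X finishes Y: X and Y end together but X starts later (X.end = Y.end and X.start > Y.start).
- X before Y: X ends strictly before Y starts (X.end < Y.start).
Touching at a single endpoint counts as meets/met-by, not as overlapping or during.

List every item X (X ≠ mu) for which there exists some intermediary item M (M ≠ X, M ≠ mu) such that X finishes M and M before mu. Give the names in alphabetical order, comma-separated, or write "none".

Target mu = [Tue 03:00, Wed 00:00].
Intermediaries M with M before mu: gamma.
Via gamma — items with X finishes gamma: none.
Union: none.

none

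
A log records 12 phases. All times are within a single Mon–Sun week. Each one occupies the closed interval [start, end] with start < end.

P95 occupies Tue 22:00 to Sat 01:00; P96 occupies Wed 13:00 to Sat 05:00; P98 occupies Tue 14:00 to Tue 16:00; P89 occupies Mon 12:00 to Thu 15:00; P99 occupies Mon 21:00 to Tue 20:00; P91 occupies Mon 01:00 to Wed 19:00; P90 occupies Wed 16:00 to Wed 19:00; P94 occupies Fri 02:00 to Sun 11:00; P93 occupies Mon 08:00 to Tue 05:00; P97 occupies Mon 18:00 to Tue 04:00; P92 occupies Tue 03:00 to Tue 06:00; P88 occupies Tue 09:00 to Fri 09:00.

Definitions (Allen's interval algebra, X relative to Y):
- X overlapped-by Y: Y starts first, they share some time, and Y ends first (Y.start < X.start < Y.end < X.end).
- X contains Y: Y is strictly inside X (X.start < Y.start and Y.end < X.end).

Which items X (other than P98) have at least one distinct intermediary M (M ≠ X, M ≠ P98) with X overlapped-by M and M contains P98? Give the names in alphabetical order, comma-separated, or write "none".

P88, P89, P94, P95, P96

Target P98 = [Tue 14:00, Tue 16:00].
Intermediaries M with M contains P98: P88, P89, P91, P99.
Via P88 — items with X overlapped-by P88: P94, P95, P96.
Via P89 — items with X overlapped-by P89: P88, P95, P96.
Via P91 — items with X overlapped-by P91: P88, P89, P95, P96.
Via P99 — items with X overlapped-by P99: P88.
Union: P88, P89, P94, P95, P96.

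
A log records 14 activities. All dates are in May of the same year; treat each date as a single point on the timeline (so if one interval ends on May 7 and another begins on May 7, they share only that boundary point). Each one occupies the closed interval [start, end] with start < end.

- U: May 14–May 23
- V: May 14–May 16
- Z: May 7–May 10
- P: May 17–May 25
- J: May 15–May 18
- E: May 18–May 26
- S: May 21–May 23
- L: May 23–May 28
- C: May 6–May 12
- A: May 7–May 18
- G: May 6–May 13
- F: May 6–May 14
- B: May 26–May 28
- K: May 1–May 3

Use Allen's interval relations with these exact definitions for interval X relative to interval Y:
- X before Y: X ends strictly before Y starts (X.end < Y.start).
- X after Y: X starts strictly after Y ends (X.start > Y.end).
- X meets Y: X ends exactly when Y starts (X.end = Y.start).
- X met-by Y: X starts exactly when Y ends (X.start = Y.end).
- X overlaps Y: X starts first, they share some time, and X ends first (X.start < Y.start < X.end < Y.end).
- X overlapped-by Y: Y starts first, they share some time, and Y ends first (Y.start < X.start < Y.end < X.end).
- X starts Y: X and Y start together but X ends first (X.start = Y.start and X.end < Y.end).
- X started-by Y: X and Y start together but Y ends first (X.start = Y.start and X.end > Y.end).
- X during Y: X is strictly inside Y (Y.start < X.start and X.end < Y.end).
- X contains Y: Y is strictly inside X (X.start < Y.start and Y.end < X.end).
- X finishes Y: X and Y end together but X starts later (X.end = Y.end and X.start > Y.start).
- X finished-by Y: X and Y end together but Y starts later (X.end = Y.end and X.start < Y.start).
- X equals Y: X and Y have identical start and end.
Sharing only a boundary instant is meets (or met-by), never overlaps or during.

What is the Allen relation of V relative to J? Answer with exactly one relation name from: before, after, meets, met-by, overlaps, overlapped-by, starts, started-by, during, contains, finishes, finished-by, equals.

overlaps

V = [May 14, May 16]; J = [May 15, May 18].
Compare endpoints: V.start < J.start, V.start < J.end, V.end > J.start, V.end < J.end.
That pattern is 'overlaps'.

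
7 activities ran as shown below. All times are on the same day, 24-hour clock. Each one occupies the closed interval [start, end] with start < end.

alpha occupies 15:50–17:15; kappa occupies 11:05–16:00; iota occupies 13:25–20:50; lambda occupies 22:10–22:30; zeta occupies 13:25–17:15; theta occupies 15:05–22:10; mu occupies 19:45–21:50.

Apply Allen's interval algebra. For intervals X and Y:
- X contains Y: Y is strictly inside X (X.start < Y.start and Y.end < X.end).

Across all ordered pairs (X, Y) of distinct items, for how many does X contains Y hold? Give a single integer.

3

Checking all 42 ordered pairs for relation 'contains'; matching pairs in alphabetical order:
(iota, alpha): iota contains alpha ✓
(theta, alpha): theta contains alpha ✓
(theta, mu): theta contains mu ✓
Count: 3.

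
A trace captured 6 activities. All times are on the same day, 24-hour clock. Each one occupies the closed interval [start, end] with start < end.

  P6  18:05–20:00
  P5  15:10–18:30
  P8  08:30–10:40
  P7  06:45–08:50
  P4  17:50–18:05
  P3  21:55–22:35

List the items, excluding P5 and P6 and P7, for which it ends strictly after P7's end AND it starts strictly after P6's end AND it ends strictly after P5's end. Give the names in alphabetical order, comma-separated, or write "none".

P3

Conditions: its end is strictly after P7's end (X.end > 08:50) AND its start is strictly after P6's end (X.start > 20:00) AND its end is strictly after P5's end (X.end > 18:30).
P3: end 22:35 > 08:50? ✓; start 21:55 > 20:00? ✓; end 22:35 > 18:30? ✓ → yes.
P4: end 18:05 > 08:50? ✓; start 17:50 > 20:00? ✗; end 18:05 > 18:30? ✗ → no.
P8: end 10:40 > 08:50? ✓; start 08:30 > 20:00? ✗; end 10:40 > 18:30? ✗ → no.
Result: P3.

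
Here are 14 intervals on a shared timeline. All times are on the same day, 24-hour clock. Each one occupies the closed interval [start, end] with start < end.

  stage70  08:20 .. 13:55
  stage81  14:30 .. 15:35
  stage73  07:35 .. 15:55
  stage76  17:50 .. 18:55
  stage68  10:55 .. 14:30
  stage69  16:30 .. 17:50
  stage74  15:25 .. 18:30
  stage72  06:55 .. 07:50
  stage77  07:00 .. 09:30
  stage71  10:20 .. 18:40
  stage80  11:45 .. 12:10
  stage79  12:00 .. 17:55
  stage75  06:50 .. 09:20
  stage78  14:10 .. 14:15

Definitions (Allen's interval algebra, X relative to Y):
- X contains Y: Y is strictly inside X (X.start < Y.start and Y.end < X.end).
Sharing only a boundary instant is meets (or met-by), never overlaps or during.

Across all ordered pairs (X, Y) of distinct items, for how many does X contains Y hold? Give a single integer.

Checking all 182 ordered pairs for relation 'contains'; matching pairs in alphabetical order:
(stage68, stage78): stage68 contains stage78 ✓
(stage68, stage80): stage68 contains stage80 ✓
(stage70, stage80): stage70 contains stage80 ✓
(stage71, stage68): stage71 contains stage68 ✓
(stage71, stage69): stage71 contains stage69 ✓
(stage71, stage74): stage71 contains stage74 ✓
(stage71, stage78): stage71 contains stage78 ✓
(stage71, stage79): stage71 contains stage79 ✓
(stage71, stage80): stage71 contains stage80 ✓
(stage71, stage81): stage71 contains stage81 ✓
(stage73, stage68): stage73 contains stage68 ✓
(stage73, stage70): stage73 contains stage70 ✓
(stage73, stage78): stage73 contains stage78 ✓
(stage73, stage80): stage73 contains stage80 ✓
(stage73, stage81): stage73 contains stage81 ✓
(stage74, stage69): stage74 contains stage69 ✓
(stage75, stage72): stage75 contains stage72 ✓
(stage79, stage69): stage79 contains stage69 ✓
(stage79, stage78): stage79 contains stage78 ✓
(stage79, stage81): stage79 contains stage81 ✓
Count: 20.

20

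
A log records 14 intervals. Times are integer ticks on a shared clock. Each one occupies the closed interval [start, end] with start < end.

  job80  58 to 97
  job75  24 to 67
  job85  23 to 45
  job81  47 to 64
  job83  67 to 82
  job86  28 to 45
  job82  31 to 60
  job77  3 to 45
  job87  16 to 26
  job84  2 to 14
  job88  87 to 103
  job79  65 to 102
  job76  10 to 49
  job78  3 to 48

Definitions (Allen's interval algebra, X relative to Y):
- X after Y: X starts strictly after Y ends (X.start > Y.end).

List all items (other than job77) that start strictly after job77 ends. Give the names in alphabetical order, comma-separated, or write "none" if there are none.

job79, job80, job81, job83, job88

Target job77 = [3, 45].
job75 [24, 67] → overlapped-by → no.
job76 [10, 49] → overlapped-by → no.
job78 [3, 48] → started-by → no.
job79 [65, 102] → after → yes.
job80 [58, 97] → after → yes.
job81 [47, 64] → after → yes.
job82 [31, 60] → overlapped-by → no.
job83 [67, 82] → after → yes.
job84 [2, 14] → overlaps → no.
job85 [23, 45] → finishes → no.
job86 [28, 45] → finishes → no.
job87 [16, 26] → during → no.
job88 [87, 103] → after → yes.
Result: job79, job80, job81, job83, job88.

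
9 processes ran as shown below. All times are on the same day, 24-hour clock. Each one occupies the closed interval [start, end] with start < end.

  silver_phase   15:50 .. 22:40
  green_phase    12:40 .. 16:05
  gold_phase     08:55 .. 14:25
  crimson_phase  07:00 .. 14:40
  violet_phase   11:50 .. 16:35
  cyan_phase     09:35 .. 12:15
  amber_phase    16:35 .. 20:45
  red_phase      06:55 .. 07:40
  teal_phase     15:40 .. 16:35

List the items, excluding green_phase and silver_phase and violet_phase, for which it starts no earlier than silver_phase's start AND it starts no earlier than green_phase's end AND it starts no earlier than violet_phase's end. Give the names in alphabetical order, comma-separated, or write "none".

Conditions: its start is no earlier than silver_phase's start (X.start >= 15:50) AND its start is no earlier than green_phase's end (X.start >= 16:05) AND its start is no earlier than violet_phase's end (X.start >= 16:35).
amber_phase: start 16:35 >= 15:50? ✓; start 16:35 >= 16:05? ✓; start 16:35 >= 16:35? ✓ → yes.
crimson_phase: start 07:00 >= 15:50? ✗; start 07:00 >= 16:05? ✗; start 07:00 >= 16:35? ✗ → no.
cyan_phase: start 09:35 >= 15:50? ✗; start 09:35 >= 16:05? ✗; start 09:35 >= 16:35? ✗ → no.
gold_phase: start 08:55 >= 15:50? ✗; start 08:55 >= 16:05? ✗; start 08:55 >= 16:35? ✗ → no.
red_phase: start 06:55 >= 15:50? ✗; start 06:55 >= 16:05? ✗; start 06:55 >= 16:35? ✗ → no.
teal_phase: start 15:40 >= 15:50? ✗; start 15:40 >= 16:05? ✗; start 15:40 >= 16:35? ✗ → no.
Result: amber_phase.

amber_phase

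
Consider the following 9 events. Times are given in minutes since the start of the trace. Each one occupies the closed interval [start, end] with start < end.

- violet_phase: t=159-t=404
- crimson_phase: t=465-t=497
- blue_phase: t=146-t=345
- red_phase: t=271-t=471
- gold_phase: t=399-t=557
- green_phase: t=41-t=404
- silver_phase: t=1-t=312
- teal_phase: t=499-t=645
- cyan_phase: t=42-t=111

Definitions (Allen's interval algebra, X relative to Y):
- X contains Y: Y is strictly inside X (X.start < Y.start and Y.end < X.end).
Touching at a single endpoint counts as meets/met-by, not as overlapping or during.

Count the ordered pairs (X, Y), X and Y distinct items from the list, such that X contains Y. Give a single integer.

Checking all 72 ordered pairs for relation 'contains'; matching pairs in alphabetical order:
(gold_phase, crimson_phase): gold_phase contains crimson_phase ✓
(green_phase, blue_phase): green_phase contains blue_phase ✓
(green_phase, cyan_phase): green_phase contains cyan_phase ✓
(silver_phase, cyan_phase): silver_phase contains cyan_phase ✓
Count: 4.

4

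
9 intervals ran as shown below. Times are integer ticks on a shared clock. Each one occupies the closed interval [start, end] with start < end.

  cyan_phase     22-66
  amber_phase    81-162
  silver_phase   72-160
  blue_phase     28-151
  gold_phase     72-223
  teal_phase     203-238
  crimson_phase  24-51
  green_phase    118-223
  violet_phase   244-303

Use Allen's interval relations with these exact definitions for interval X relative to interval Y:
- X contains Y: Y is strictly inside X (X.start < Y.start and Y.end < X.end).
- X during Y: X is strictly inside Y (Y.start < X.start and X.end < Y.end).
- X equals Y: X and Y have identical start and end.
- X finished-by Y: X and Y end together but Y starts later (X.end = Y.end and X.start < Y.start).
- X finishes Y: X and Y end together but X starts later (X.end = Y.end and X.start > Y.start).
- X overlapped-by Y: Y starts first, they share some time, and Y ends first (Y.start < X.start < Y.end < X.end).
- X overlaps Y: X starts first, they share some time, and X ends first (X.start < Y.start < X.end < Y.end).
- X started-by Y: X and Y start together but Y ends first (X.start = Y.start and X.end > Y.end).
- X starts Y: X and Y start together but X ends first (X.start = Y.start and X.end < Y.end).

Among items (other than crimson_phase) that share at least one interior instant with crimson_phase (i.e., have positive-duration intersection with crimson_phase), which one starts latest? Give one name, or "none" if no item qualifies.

blue_phase

Target crimson_phase = [24, 51].
amber_phase [81, 162] → after → excluded.
blue_phase [28, 151] → overlapped-by → candidate.
cyan_phase [22, 66] → contains → candidate.
gold_phase [72, 223] → after → excluded.
green_phase [118, 223] → after → excluded.
silver_phase [72, 160] → after → excluded.
teal_phase [203, 238] → after → excluded.
violet_phase [244, 303] → after → excluded.
Among candidates, latest start is 28 → blue_phase.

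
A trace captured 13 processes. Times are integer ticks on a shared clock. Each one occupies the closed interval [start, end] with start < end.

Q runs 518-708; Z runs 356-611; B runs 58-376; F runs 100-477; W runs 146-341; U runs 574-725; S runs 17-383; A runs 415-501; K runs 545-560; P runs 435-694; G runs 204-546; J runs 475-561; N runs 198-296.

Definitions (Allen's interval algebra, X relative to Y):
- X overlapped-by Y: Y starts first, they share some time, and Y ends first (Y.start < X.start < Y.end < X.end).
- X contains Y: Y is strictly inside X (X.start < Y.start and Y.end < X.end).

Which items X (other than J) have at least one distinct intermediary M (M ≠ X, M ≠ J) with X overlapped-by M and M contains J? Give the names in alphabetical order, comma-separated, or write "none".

Target J = [475, 561].
Intermediaries M with M contains J: P, Z.
Via P — items with X overlapped-by P: Q, U.
Via Z — items with X overlapped-by Z: P, Q, U.
Union: P, Q, U.

P, Q, U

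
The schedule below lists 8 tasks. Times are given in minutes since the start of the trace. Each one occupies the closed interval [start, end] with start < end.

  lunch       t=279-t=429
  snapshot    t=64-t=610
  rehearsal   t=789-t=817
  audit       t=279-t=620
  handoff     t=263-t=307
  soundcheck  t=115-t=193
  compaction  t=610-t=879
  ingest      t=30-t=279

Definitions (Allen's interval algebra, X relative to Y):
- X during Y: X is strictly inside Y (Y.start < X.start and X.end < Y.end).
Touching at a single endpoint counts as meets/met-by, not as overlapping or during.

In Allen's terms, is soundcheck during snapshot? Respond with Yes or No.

Yes

soundcheck = [t=115, t=193], snapshot = [t=64, t=610].
Actual relation of soundcheck to snapshot: during.
Asked whether 'during' holds → Yes.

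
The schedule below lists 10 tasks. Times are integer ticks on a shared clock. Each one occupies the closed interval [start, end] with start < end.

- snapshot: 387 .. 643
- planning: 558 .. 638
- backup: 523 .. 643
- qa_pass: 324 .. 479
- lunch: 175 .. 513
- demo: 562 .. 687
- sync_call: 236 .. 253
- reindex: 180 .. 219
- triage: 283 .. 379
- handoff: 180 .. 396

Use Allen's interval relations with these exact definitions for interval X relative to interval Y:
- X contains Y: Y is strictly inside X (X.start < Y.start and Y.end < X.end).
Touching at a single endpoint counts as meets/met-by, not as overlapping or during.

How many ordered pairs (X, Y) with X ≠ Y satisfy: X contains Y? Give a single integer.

9

Checking all 90 ordered pairs for relation 'contains'; matching pairs in alphabetical order:
(backup, planning): backup contains planning ✓
(handoff, sync_call): handoff contains sync_call ✓
(handoff, triage): handoff contains triage ✓
(lunch, handoff): lunch contains handoff ✓
(lunch, qa_pass): lunch contains qa_pass ✓
(lunch, reindex): lunch contains reindex ✓
(lunch, sync_call): lunch contains sync_call ✓
(lunch, triage): lunch contains triage ✓
(snapshot, planning): snapshot contains planning ✓
Count: 9.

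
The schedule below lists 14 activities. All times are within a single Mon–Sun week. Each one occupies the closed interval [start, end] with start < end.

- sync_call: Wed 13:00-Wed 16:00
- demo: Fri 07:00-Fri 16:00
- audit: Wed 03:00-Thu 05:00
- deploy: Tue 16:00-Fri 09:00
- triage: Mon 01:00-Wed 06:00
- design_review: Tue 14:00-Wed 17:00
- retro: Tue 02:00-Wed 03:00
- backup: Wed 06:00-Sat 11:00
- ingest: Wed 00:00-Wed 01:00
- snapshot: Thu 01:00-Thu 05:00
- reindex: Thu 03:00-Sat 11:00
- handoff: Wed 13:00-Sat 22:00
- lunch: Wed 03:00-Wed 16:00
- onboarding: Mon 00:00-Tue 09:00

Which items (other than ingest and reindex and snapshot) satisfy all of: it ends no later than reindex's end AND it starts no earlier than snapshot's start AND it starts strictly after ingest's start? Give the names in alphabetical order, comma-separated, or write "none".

Conditions: its end is no later than reindex's end (X.end <= Sat 11:00) AND its start is no earlier than snapshot's start (X.start >= Thu 01:00) AND its start is strictly after ingest's start (X.start > Wed 00:00).
audit: end Thu 05:00 <= Sat 11:00? ✓; start Wed 03:00 >= Thu 01:00? ✗; start Wed 03:00 > Wed 00:00? ✓ → no.
backup: end Sat 11:00 <= Sat 11:00? ✓; start Wed 06:00 >= Thu 01:00? ✗; start Wed 06:00 > Wed 00:00? ✓ → no.
demo: end Fri 16:00 <= Sat 11:00? ✓; start Fri 07:00 >= Thu 01:00? ✓; start Fri 07:00 > Wed 00:00? ✓ → yes.
deploy: end Fri 09:00 <= Sat 11:00? ✓; start Tue 16:00 >= Thu 01:00? ✗; start Tue 16:00 > Wed 00:00? ✗ → no.
design_review: end Wed 17:00 <= Sat 11:00? ✓; start Tue 14:00 >= Thu 01:00? ✗; start Tue 14:00 > Wed 00:00? ✗ → no.
handoff: end Sat 22:00 <= Sat 11:00? ✗; start Wed 13:00 >= Thu 01:00? ✗; start Wed 13:00 > Wed 00:00? ✓ → no.
lunch: end Wed 16:00 <= Sat 11:00? ✓; start Wed 03:00 >= Thu 01:00? ✗; start Wed 03:00 > Wed 00:00? ✓ → no.
onboarding: end Tue 09:00 <= Sat 11:00? ✓; start Mon 00:00 >= Thu 01:00? ✗; start Mon 00:00 > Wed 00:00? ✗ → no.
retro: end Wed 03:00 <= Sat 11:00? ✓; start Tue 02:00 >= Thu 01:00? ✗; start Tue 02:00 > Wed 00:00? ✗ → no.
sync_call: end Wed 16:00 <= Sat 11:00? ✓; start Wed 13:00 >= Thu 01:00? ✗; start Wed 13:00 > Wed 00:00? ✓ → no.
triage: end Wed 06:00 <= Sat 11:00? ✓; start Mon 01:00 >= Thu 01:00? ✗; start Mon 01:00 > Wed 00:00? ✗ → no.
Result: demo.

demo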